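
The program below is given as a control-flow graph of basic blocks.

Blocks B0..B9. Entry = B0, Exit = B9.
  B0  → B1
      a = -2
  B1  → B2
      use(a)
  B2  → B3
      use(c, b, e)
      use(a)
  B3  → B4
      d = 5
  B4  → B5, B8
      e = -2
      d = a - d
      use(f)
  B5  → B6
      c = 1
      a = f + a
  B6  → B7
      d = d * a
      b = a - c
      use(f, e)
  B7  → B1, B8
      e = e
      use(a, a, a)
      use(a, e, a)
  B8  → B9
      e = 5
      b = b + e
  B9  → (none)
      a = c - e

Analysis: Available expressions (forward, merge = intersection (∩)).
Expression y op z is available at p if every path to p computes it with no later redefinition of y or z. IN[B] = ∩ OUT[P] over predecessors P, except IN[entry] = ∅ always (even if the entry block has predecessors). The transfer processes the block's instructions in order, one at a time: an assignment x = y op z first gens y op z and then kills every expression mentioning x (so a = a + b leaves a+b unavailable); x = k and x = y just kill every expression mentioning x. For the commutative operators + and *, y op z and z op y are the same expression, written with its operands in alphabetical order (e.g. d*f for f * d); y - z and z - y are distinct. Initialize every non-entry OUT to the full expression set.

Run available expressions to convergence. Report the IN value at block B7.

Fixpoint table:
  B0:  IN={}  OUT={}
  B1:  IN={}  OUT={}
  B2:  IN={}  OUT={}
  B3:  IN={}  OUT={}
  B4:  IN={}  OUT={}
  B5:  IN={}  OUT={}
  B6:  IN={}  OUT={a-c}
  B7:  IN={a-c}  OUT={a-c}
  B8:  IN={}  OUT={}
  B9:  IN={}  OUT={c-e}

Merge at B7: IN[B7] = OUT[B6] = {a-c}

Answer: {a-c}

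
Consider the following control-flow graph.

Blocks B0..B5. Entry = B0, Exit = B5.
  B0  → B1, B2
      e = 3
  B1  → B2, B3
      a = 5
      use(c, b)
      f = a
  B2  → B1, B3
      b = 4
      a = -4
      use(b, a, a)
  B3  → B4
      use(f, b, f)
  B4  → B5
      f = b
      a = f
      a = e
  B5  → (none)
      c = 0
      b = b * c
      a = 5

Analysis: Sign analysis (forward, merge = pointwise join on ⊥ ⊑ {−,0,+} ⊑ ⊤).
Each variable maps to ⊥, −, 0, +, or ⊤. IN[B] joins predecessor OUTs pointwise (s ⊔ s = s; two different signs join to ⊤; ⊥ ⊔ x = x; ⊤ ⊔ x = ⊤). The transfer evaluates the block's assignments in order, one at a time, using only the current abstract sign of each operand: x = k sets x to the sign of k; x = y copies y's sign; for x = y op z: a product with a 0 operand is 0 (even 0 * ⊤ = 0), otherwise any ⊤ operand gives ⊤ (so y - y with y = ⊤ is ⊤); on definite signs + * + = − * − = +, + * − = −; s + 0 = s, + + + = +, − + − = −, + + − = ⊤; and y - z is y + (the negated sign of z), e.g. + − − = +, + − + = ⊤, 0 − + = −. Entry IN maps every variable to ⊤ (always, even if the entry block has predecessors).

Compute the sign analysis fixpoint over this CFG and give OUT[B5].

Answer: {a: +, b: 0, c: 0, d: ⊤, e: +, f: ⊤}

Trace:
Converged values:
  B0:   IN=(all ⊤)   OUT={e:+; rest ⊤}
  B1:   IN={e:+; rest ⊤}   OUT={a:+, e:+, f:+; rest ⊤}
  B2:   IN={e:+; rest ⊤}   OUT={a:-, b:+, e:+; rest ⊤}
  B3:   IN={e:+; rest ⊤}   OUT={e:+; rest ⊤}
  B4:   IN={e:+; rest ⊤}   OUT={a:+, e:+; rest ⊤}
  B5:   IN={a:+, e:+; rest ⊤}   OUT={a:+, b:0, c:0, e:+; rest ⊤}

Merge at B5: IN[B5] = OUT[B4] = {a: +, b: ⊤, c: ⊤, d: ⊤, e: +, f: ⊤}
Applying B5's transfer function to that IN value gives OUT[B5] (row B5 above).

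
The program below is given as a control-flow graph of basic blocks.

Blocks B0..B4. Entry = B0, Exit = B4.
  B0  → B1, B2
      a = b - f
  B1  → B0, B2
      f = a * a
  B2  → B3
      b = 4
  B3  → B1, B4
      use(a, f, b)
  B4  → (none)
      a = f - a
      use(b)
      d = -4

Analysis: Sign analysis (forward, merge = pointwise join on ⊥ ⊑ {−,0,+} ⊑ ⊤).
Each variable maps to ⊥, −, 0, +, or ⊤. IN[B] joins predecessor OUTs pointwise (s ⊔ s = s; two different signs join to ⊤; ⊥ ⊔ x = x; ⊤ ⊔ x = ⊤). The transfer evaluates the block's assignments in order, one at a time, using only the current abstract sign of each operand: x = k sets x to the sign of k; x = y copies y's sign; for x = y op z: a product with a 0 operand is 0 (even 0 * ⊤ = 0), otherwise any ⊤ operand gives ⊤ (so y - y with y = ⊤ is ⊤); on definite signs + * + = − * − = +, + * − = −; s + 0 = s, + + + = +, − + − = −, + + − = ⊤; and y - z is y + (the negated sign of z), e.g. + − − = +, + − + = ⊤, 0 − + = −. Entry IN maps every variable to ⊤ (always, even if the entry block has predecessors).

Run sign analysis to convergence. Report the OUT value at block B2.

Answer: {a: ⊤, b: +, c: ⊤, d: ⊤, e: ⊤, f: ⊤}

Working:
Per-block solution:
  B0:   IN=(all ⊤)   OUT=(all ⊤)
  B1:   IN=(all ⊤)   OUT=(all ⊤)
  B2:   IN=(all ⊤)   OUT={b:+; rest ⊤}
  B3:   IN={b:+; rest ⊤}   OUT={b:+; rest ⊤}
  B4:   IN={b:+; rest ⊤}   OUT={b:+, d:-; rest ⊤}

Merge at B2: IN[B2] = OUT[B0] ⊔ OUT[B1] = {a: ⊤, b: ⊤, c: ⊤, d: ⊤, e: ⊤, f: ⊤}
Applying B2's transfer function to that IN value gives OUT[B2] (row B2 above).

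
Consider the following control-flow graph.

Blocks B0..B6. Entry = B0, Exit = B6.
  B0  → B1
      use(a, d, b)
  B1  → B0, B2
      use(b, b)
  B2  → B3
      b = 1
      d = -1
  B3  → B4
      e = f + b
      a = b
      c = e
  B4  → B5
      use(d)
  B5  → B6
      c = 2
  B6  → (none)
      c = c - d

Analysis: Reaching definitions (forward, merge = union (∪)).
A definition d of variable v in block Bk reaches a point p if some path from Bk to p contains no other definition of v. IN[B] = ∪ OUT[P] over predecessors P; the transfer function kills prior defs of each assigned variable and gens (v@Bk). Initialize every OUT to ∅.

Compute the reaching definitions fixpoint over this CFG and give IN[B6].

Answer: {a@B3, b@B2, c@B5, d@B2, e@B3}

Trace:
Converged values:
  B0:   IN={}   OUT={}
  B1:   IN={}   OUT={}
  B2:   IN={}   OUT={b@B2, d@B2}
  B3:   IN={b@B2, d@B2}   OUT={a@B3, b@B2, c@B3, d@B2, e@B3}
  B4:   IN={a@B3, b@B2, c@B3, d@B2, e@B3}   OUT={a@B3, b@B2, c@B3, d@B2, e@B3}
  B5:   IN={a@B3, b@B2, c@B3, d@B2, e@B3}   OUT={a@B3, b@B2, c@B5, d@B2, e@B3}
  B6:   IN={a@B3, b@B2, c@B5, d@B2, e@B3}   OUT={a@B3, b@B2, c@B6, d@B2, e@B3}

Merge at B6: IN[B6] = OUT[B5] = {a@B3, b@B2, c@B5, d@B2, e@B3}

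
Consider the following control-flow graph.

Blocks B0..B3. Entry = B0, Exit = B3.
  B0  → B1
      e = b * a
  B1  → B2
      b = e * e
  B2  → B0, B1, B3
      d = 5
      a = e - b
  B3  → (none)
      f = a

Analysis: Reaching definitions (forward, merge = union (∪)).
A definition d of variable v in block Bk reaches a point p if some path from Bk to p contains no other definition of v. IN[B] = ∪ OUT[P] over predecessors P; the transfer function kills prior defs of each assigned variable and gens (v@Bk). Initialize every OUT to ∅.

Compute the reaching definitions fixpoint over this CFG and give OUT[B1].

Answer: {a@B2, b@B1, d@B2, e@B0}

Derivation:
Per-block solution:
  B0: | IN={a@B2, b@B1, d@B2, e@B0} | OUT={a@B2, b@B1, d@B2, e@B0}
  B1: | IN={a@B2, b@B1, d@B2, e@B0} | OUT={a@B2, b@B1, d@B2, e@B0}
  B2: | IN={a@B2, b@B1, d@B2, e@B0} | OUT={a@B2, b@B1, d@B2, e@B0}
  B3: | IN={a@B2, b@B1, d@B2, e@B0} | OUT={a@B2, b@B1, d@B2, e@B0, f@B3}

Merge at B1: IN[B1] = OUT[B0] ⊔ OUT[B2] = {a@B2, b@B1, d@B2, e@B0}
Applying B1's transfer function to that IN value gives OUT[B1] (row B1 above).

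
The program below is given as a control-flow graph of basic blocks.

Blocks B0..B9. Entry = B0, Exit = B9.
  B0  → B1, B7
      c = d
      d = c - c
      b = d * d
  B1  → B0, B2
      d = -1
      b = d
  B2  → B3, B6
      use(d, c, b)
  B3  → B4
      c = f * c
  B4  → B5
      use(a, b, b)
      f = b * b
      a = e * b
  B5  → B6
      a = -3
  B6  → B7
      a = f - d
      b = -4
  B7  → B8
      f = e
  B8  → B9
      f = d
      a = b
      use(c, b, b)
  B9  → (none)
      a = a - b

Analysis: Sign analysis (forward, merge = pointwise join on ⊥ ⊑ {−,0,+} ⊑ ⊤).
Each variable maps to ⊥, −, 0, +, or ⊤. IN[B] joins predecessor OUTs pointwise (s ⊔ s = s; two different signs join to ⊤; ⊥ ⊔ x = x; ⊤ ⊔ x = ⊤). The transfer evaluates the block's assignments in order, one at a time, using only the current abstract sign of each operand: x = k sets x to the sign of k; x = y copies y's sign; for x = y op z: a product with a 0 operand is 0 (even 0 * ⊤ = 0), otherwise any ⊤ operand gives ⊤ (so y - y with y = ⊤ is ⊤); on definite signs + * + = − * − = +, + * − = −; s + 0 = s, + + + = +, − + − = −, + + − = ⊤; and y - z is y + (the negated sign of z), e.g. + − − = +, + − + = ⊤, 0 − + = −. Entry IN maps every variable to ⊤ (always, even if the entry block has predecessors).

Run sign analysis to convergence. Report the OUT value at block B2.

Answer: {a: ⊤, b: -, c: ⊤, d: -, e: ⊤, f: ⊤}

Working:
Fixpoint table:
  B0:   IN=(all ⊤)   OUT=(all ⊤)
  B1:   IN=(all ⊤)   OUT={b:-, d:-; rest ⊤}
  B2:   IN={b:-, d:-; rest ⊤}   OUT={b:-, d:-; rest ⊤}
  B3:   IN={b:-, d:-; rest ⊤}   OUT={b:-, d:-; rest ⊤}
  B4:   IN={b:-, d:-; rest ⊤}   OUT={b:-, d:-, f:+; rest ⊤}
  B5:   IN={b:-, d:-, f:+; rest ⊤}   OUT={a:-, b:-, d:-, f:+; rest ⊤}
  B6:   IN={b:-, d:-; rest ⊤}   OUT={b:-, d:-; rest ⊤}
  B7:   IN=(all ⊤)   OUT=(all ⊤)
  B8:   IN=(all ⊤)   OUT=(all ⊤)
  B9:   IN=(all ⊤)   OUT=(all ⊤)

Merge at B2: IN[B2] = OUT[B1] = {a: ⊤, b: -, c: ⊤, d: -, e: ⊤, f: ⊤}
Applying B2's transfer function to that IN value gives OUT[B2] (row B2 above).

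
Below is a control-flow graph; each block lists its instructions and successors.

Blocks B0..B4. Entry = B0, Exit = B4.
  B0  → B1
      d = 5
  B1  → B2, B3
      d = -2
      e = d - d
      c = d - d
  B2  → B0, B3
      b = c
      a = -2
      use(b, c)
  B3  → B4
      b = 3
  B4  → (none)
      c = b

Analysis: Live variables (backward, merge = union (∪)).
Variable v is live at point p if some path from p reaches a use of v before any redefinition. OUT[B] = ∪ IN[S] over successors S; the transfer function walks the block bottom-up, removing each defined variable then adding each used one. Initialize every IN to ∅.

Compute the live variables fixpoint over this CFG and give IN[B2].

Answer: {c}

Working:
Converged values:
  B0: | IN={} | OUT={}
  B1: | IN={} | OUT={c}
  B2: | IN={c} | OUT={}
  B3: | IN={} | OUT={b}
  B4: | IN={b} | OUT={}

Merge at B2: OUT[B2] = IN[B0] ⊔ IN[B3] = {}
Applying B2's transfer function to that OUT value gives IN[B2] (row B2 above).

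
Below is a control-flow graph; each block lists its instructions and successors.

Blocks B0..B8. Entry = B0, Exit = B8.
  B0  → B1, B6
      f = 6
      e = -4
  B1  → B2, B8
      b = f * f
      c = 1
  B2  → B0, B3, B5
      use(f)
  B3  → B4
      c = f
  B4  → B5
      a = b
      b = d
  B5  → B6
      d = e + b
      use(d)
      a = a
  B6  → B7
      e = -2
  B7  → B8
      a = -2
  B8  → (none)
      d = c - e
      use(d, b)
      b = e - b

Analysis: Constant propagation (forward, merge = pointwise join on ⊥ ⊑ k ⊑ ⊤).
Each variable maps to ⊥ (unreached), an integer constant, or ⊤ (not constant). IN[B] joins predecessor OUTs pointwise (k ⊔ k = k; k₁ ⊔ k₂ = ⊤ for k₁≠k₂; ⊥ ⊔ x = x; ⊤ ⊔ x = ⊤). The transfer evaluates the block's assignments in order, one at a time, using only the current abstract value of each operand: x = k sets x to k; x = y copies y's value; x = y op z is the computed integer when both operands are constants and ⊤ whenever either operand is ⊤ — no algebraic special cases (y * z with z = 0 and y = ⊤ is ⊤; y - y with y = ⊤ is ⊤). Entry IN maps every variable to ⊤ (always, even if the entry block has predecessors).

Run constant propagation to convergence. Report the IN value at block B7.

Answer: {a: ⊤, b: ⊤, c: ⊤, d: ⊤, e: -2, f: 6}

Derivation:
Per-block solution:
  B0:  IN=(all ⊤)  OUT={e:-4, f:6; rest ⊤}
  B1:  IN={e:-4, f:6; rest ⊤}  OUT={b:36, c:1, e:-4, f:6; rest ⊤}
  B2:  IN={b:36, c:1, e:-4, f:6; rest ⊤}  OUT={b:36, c:1, e:-4, f:6; rest ⊤}
  B3:  IN={b:36, c:1, e:-4, f:6; rest ⊤}  OUT={b:36, c:6, e:-4, f:6; rest ⊤}
  B4:  IN={b:36, c:6, e:-4, f:6; rest ⊤}  OUT={a:36, c:6, e:-4, f:6; rest ⊤}
  B5:  IN={e:-4, f:6; rest ⊤}  OUT={e:-4, f:6; rest ⊤}
  B6:  IN={e:-4, f:6; rest ⊤}  OUT={e:-2, f:6; rest ⊤}
  B7:  IN={e:-2, f:6; rest ⊤}  OUT={a:-2, e:-2, f:6; rest ⊤}
  B8:  IN={f:6; rest ⊤}  OUT={f:6; rest ⊤}

Merge at B7: IN[B7] = OUT[B6] = {a: ⊤, b: ⊤, c: ⊤, d: ⊤, e: -2, f: 6}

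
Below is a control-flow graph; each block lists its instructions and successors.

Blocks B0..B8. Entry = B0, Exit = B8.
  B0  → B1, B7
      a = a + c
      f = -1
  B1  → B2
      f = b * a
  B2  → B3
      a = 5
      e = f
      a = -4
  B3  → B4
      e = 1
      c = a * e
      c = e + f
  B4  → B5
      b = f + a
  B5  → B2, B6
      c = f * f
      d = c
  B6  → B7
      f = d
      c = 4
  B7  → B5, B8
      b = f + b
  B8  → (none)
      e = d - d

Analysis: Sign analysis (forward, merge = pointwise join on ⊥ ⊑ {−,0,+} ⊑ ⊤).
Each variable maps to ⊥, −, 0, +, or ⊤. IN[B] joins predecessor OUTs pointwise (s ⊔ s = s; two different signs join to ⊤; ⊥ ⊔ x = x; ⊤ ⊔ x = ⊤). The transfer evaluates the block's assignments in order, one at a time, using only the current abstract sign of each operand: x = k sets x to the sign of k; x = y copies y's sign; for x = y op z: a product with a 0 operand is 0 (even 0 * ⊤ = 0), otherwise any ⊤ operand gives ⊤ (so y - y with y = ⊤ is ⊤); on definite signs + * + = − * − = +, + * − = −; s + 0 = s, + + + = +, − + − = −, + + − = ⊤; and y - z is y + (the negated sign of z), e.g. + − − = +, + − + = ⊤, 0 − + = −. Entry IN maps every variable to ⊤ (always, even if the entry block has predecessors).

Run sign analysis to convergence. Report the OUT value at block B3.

Converged values:
  B0: | IN=(all ⊤) | OUT={f:-; rest ⊤}
  B1: | IN={f:-; rest ⊤} | OUT=(all ⊤)
  B2: | IN=(all ⊤) | OUT={a:-; rest ⊤}
  B3: | IN={a:-; rest ⊤} | OUT={a:-, e:+; rest ⊤}
  B4: | IN={a:-, e:+; rest ⊤} | OUT={a:-, e:+; rest ⊤}
  B5: | IN=(all ⊤) | OUT=(all ⊤)
  B6: | IN=(all ⊤) | OUT={c:+; rest ⊤}
  B7: | IN=(all ⊤) | OUT=(all ⊤)
  B8: | IN=(all ⊤) | OUT=(all ⊤)

Merge at B3: IN[B3] = OUT[B2] = {a: -, b: ⊤, c: ⊤, d: ⊤, e: ⊤, f: ⊤}
Applying B3's transfer function to that IN value gives OUT[B3] (row B3 above).

Answer: {a: -, b: ⊤, c: ⊤, d: ⊤, e: +, f: ⊤}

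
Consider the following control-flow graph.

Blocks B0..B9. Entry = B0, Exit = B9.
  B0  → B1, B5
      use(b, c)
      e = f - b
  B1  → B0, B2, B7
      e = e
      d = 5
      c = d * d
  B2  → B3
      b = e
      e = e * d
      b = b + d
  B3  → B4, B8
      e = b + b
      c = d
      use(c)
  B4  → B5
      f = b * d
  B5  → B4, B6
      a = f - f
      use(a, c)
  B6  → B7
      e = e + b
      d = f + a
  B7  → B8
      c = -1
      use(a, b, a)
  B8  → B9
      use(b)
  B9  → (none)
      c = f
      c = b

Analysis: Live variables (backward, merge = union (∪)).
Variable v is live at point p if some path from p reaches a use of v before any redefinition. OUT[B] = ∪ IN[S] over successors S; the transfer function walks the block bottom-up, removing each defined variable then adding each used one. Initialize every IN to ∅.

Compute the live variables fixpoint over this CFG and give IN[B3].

Per-block solution:
  B0:   IN={a, b, c, d, f}   OUT={a, b, c, d, e, f}
  B1:   IN={a, b, e, f}   OUT={a, b, c, d, e, f}
  B2:   IN={d, e, f}   OUT={b, d, f}
  B3:   IN={b, d, f}   OUT={b, c, d, e, f}
  B4:   IN={b, c, d, e}   OUT={b, c, d, e, f}
  B5:   IN={b, c, d, e, f}   OUT={a, b, c, d, e, f}
  B6:   IN={a, b, e, f}   OUT={a, b, f}
  B7:   IN={a, b, f}   OUT={b, f}
  B8:   IN={b, f}   OUT={b, f}
  B9:   IN={b, f}   OUT={}

Merge at B3: OUT[B3] = IN[B4] ⊔ IN[B8] = {b, c, d, e, f}
Applying B3's transfer function to that OUT value gives IN[B3] (row B3 above).

Answer: {b, d, f}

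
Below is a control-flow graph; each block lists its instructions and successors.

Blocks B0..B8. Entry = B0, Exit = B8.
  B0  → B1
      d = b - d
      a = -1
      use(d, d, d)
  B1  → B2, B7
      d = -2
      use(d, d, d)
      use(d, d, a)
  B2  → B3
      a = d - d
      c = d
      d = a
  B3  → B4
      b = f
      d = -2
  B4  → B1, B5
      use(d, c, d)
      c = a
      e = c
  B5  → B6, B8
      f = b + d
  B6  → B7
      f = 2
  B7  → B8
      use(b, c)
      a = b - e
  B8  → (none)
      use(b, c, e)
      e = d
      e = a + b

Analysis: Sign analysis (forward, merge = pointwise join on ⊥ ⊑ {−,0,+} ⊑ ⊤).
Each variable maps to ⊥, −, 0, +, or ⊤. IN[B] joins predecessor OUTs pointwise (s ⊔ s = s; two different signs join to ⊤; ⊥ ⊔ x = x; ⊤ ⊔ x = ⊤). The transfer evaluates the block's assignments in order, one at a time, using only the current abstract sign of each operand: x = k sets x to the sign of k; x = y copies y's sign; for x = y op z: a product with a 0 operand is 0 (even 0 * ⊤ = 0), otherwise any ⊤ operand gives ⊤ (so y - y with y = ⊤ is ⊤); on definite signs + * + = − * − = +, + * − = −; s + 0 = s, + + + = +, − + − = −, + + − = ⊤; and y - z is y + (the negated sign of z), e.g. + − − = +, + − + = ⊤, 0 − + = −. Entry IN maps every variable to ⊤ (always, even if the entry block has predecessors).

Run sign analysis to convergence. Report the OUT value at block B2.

Answer: {a: ⊤, b: ⊤, c: -, d: ⊤, e: ⊤, f: ⊤}

Trace:
Per-block solution:
  B0:  IN=(all ⊤)  OUT={a:-; rest ⊤}
  B1:  IN=(all ⊤)  OUT={d:-; rest ⊤}
  B2:  IN={d:-; rest ⊤}  OUT={c:-; rest ⊤}
  B3:  IN={c:-; rest ⊤}  OUT={c:-, d:-; rest ⊤}
  B4:  IN={c:-, d:-; rest ⊤}  OUT={d:-; rest ⊤}
  B5:  IN={d:-; rest ⊤}  OUT={d:-; rest ⊤}
  B6:  IN={d:-; rest ⊤}  OUT={d:-, f:+; rest ⊤}
  B7:  IN={d:-; rest ⊤}  OUT={d:-; rest ⊤}
  B8:  IN={d:-; rest ⊤}  OUT={d:-; rest ⊤}

Merge at B2: IN[B2] = OUT[B1] = {a: ⊤, b: ⊤, c: ⊤, d: -, e: ⊤, f: ⊤}
Applying B2's transfer function to that IN value gives OUT[B2] (row B2 above).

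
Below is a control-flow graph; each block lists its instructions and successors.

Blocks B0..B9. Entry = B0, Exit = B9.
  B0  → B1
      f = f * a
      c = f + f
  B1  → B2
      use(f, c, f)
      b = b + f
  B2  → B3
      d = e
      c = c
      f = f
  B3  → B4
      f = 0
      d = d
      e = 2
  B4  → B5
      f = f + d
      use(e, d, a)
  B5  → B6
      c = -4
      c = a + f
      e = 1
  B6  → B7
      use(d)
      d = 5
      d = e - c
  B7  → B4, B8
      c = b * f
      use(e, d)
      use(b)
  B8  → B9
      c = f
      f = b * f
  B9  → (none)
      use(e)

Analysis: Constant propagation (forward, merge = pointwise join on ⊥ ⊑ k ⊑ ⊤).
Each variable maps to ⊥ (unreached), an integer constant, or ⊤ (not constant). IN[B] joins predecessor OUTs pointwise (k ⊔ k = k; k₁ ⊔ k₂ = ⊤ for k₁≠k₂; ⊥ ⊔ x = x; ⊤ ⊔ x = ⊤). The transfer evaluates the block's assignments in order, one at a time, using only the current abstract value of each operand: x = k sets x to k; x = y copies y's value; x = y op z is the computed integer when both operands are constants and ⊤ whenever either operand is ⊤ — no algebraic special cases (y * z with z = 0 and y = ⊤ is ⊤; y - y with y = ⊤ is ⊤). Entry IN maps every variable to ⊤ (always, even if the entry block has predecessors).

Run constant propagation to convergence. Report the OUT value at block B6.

Answer: {a: ⊤, b: ⊤, c: ⊤, d: ⊤, e: 1, f: ⊤}

Working:
Per-block solution:
  B0: | IN=(all ⊤) | OUT=(all ⊤)
  B1: | IN=(all ⊤) | OUT=(all ⊤)
  B2: | IN=(all ⊤) | OUT=(all ⊤)
  B3: | IN=(all ⊤) | OUT={e:2, f:0; rest ⊤}
  B4: | IN=(all ⊤) | OUT=(all ⊤)
  B5: | IN=(all ⊤) | OUT={e:1; rest ⊤}
  B6: | IN={e:1; rest ⊤} | OUT={e:1; rest ⊤}
  B7: | IN={e:1; rest ⊤} | OUT={e:1; rest ⊤}
  B8: | IN={e:1; rest ⊤} | OUT={e:1; rest ⊤}
  B9: | IN={e:1; rest ⊤} | OUT={e:1; rest ⊤}

Merge at B6: IN[B6] = OUT[B5] = {a: ⊤, b: ⊤, c: ⊤, d: ⊤, e: 1, f: ⊤}
Applying B6's transfer function to that IN value gives OUT[B6] (row B6 above).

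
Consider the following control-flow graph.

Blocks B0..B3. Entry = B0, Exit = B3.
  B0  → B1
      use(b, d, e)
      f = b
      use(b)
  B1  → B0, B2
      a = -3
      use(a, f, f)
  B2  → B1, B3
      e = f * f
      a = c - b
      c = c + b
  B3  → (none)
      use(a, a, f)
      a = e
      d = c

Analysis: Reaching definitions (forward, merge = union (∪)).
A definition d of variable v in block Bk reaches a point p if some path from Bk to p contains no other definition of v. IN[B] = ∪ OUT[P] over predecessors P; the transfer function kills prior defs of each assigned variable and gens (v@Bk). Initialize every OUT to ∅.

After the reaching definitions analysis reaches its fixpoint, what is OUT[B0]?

Answer: {a@B1, c@B2, e@B2, f@B0}

Trace:
Per-block solution:
  B0:   IN={a@B1, c@B2, e@B2, f@B0}   OUT={a@B1, c@B2, e@B2, f@B0}
  B1:   IN={a@B1, a@B2, c@B2, e@B2, f@B0}   OUT={a@B1, c@B2, e@B2, f@B0}
  B2:   IN={a@B1, c@B2, e@B2, f@B0}   OUT={a@B2, c@B2, e@B2, f@B0}
  B3:   IN={a@B2, c@B2, e@B2, f@B0}   OUT={a@B3, c@B2, d@B3, e@B2, f@B0}

Merge at B0 (entry node, so the boundary value {} is joined with the incoming edge(s)): IN[B0] = {} ⊔ OUT[B1] = {a@B1, c@B2, e@B2, f@B0}
Applying B0's transfer function to that IN value gives OUT[B0] (row B0 above).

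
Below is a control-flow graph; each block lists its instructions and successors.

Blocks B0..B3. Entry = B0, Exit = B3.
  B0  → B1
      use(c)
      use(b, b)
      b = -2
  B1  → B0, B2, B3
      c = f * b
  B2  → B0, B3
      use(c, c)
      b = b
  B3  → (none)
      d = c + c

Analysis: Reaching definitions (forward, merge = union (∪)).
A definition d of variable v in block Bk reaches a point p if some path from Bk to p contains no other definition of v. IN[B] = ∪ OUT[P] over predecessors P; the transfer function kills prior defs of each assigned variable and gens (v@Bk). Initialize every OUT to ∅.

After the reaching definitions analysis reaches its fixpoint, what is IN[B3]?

Answer: {b@B0, b@B2, c@B1}

Working:
Converged values:
  B0:   IN={b@B0, b@B2, c@B1}   OUT={b@B0, c@B1}
  B1:   IN={b@B0, c@B1}   OUT={b@B0, c@B1}
  B2:   IN={b@B0, c@B1}   OUT={b@B2, c@B1}
  B3:   IN={b@B0, b@B2, c@B1}   OUT={b@B0, b@B2, c@B1, d@B3}

Merge at B3: IN[B3] = OUT[B1] ⊔ OUT[B2] = {b@B0, b@B2, c@B1}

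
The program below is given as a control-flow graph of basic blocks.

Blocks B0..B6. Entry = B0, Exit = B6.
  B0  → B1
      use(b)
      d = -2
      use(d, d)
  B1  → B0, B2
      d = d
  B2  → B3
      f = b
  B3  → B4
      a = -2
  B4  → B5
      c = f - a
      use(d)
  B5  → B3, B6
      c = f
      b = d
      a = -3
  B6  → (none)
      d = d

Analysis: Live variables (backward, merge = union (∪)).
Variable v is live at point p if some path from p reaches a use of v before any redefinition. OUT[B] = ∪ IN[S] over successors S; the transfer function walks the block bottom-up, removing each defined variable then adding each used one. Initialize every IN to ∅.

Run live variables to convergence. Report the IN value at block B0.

Fixpoint table:
  B0:  IN={b}  OUT={b, d}
  B1:  IN={b, d}  OUT={b, d}
  B2:  IN={b, d}  OUT={d, f}
  B3:  IN={d, f}  OUT={a, d, f}
  B4:  IN={a, d, f}  OUT={d, f}
  B5:  IN={d, f}  OUT={d, f}
  B6:  IN={d}  OUT={}

Merge at B0: OUT[B0] = IN[B1] = {b, d}
Applying B0's transfer function to that OUT value gives IN[B0] (row B0 above).

Answer: {b}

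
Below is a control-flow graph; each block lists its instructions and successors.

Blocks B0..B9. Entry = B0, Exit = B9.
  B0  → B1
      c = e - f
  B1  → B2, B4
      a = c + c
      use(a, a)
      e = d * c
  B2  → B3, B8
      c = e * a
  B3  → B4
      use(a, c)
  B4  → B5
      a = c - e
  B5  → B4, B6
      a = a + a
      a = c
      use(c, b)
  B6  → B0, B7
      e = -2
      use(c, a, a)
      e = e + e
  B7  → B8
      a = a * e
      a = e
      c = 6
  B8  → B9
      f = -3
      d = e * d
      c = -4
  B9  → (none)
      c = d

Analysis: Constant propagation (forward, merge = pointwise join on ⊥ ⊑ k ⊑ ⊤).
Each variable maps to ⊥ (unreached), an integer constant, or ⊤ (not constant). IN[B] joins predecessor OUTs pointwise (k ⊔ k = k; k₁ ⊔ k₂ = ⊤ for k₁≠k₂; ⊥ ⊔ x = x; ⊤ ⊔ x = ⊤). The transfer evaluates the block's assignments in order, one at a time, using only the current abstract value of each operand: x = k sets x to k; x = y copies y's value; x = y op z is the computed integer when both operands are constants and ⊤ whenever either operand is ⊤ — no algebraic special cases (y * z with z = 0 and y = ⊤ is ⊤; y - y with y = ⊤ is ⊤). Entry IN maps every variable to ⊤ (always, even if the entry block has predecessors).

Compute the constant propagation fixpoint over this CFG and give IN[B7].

Per-block solution:
  B0:   IN=(all ⊤)   OUT=(all ⊤)
  B1:   IN=(all ⊤)   OUT=(all ⊤)
  B2:   IN=(all ⊤)   OUT=(all ⊤)
  B3:   IN=(all ⊤)   OUT=(all ⊤)
  B4:   IN=(all ⊤)   OUT=(all ⊤)
  B5:   IN=(all ⊤)   OUT=(all ⊤)
  B6:   IN=(all ⊤)   OUT={e:-4; rest ⊤}
  B7:   IN={e:-4; rest ⊤}   OUT={a:-4, c:6, e:-4; rest ⊤}
  B8:   IN=(all ⊤)   OUT={c:-4, f:-3; rest ⊤}
  B9:   IN={c:-4, f:-3; rest ⊤}   OUT={f:-3; rest ⊤}

Merge at B7: IN[B7] = OUT[B6] = {a: ⊤, b: ⊤, c: ⊤, d: ⊤, e: -4, f: ⊤}

Answer: {a: ⊤, b: ⊤, c: ⊤, d: ⊤, e: -4, f: ⊤}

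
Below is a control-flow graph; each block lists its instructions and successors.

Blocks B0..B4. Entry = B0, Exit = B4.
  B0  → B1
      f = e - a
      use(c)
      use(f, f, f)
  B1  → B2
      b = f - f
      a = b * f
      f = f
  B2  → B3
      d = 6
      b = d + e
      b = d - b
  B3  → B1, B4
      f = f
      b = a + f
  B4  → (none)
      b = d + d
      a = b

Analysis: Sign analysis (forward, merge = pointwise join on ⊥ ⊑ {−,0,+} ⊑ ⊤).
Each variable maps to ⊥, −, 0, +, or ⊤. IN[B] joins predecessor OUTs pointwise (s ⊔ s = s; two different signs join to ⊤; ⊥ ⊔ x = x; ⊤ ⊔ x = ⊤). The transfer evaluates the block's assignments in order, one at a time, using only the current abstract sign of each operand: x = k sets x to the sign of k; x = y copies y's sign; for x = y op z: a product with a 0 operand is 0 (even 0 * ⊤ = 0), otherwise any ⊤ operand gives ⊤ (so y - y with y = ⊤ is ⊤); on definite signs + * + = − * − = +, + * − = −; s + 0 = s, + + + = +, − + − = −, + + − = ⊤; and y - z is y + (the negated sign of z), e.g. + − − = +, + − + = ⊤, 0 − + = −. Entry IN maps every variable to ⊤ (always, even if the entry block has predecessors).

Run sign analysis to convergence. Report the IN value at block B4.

Per-block solution:
  B0:  IN=(all ⊤)  OUT=(all ⊤)
  B1:  IN=(all ⊤)  OUT=(all ⊤)
  B2:  IN=(all ⊤)  OUT={d:+; rest ⊤}
  B3:  IN={d:+; rest ⊤}  OUT={d:+; rest ⊤}
  B4:  IN={d:+; rest ⊤}  OUT={a:+, b:+, d:+; rest ⊤}

Merge at B4: IN[B4] = OUT[B3] = {a: ⊤, b: ⊤, c: ⊤, d: +, e: ⊤, f: ⊤}

Answer: {a: ⊤, b: ⊤, c: ⊤, d: +, e: ⊤, f: ⊤}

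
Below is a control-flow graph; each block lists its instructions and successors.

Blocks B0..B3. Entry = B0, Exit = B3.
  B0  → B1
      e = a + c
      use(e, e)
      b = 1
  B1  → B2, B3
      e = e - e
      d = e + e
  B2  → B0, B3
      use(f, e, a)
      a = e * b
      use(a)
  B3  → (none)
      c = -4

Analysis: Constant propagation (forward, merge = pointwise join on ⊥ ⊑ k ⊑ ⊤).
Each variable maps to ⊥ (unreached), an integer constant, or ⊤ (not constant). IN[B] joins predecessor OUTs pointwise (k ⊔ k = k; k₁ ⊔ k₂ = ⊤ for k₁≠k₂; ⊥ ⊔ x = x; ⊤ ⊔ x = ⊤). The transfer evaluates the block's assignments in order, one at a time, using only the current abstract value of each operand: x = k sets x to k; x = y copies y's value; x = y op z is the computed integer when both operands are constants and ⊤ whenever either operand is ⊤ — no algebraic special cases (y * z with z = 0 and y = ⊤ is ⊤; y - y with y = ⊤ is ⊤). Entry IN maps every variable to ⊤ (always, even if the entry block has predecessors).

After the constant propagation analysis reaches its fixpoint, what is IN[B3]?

Answer: {a: ⊤, b: 1, c: ⊤, d: ⊤, e: ⊤, f: ⊤}

Trace:
Converged values:
  B0:   IN=(all ⊤)   OUT={b:1; rest ⊤}
  B1:   IN={b:1; rest ⊤}   OUT={b:1; rest ⊤}
  B2:   IN={b:1; rest ⊤}   OUT={b:1; rest ⊤}
  B3:   IN={b:1; rest ⊤}   OUT={b:1, c:-4; rest ⊤}

Merge at B3: IN[B3] = OUT[B1] ⊔ OUT[B2] = {a: ⊤, b: 1, c: ⊤, d: ⊤, e: ⊤, f: ⊤}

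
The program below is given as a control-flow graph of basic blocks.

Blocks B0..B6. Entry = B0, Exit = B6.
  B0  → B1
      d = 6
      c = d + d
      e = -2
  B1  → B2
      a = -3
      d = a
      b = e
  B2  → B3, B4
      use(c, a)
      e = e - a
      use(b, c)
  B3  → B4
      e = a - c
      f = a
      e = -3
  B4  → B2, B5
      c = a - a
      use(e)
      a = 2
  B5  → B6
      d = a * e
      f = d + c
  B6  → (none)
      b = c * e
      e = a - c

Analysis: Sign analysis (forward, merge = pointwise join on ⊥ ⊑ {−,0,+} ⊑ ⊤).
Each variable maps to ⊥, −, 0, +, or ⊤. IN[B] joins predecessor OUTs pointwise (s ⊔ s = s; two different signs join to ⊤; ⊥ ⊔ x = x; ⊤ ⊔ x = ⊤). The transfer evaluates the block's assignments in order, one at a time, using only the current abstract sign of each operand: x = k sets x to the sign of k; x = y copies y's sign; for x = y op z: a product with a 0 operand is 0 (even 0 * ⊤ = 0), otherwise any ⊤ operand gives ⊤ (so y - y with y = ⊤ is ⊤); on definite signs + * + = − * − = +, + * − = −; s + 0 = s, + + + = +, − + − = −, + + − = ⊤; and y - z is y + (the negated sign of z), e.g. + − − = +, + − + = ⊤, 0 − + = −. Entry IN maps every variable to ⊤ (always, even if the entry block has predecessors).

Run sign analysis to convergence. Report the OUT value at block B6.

Answer: {a: +, b: ⊤, c: ⊤, d: ⊤, e: ⊤, f: ⊤}

Derivation:
Converged values:
  B0: | IN=(all ⊤) | OUT={c:+, d:+, e:-; rest ⊤}
  B1: | IN={c:+, d:+, e:-; rest ⊤} | OUT={a:-, b:-, c:+, d:-, e:-; rest ⊤}
  B2: | IN={b:-, d:-; rest ⊤} | OUT={b:-, d:-; rest ⊤}
  B3: | IN={b:-, d:-; rest ⊤} | OUT={b:-, d:-, e:-; rest ⊤}
  B4: | IN={b:-, d:-; rest ⊤} | OUT={a:+, b:-, d:-; rest ⊤}
  B5: | IN={a:+, b:-, d:-; rest ⊤} | OUT={a:+, b:-; rest ⊤}
  B6: | IN={a:+, b:-; rest ⊤} | OUT={a:+; rest ⊤}

Merge at B6: IN[B6] = OUT[B5] = {a: +, b: -, c: ⊤, d: ⊤, e: ⊤, f: ⊤}
Applying B6's transfer function to that IN value gives OUT[B6] (row B6 above).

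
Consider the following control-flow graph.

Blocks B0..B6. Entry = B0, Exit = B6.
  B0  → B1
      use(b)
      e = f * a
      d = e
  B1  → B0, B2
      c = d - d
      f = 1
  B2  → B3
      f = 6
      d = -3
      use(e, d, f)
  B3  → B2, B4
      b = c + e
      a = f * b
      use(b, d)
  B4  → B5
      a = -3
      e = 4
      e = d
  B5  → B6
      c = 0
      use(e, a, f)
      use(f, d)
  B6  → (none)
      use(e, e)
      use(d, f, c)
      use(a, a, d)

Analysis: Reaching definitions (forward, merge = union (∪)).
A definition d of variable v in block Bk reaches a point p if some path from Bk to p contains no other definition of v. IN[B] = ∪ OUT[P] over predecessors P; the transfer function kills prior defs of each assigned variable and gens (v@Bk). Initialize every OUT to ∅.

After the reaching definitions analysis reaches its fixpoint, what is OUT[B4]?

Answer: {a@B4, b@B3, c@B1, d@B2, e@B4, f@B2}

Derivation:
Converged values:
  B0: | IN={c@B1, d@B0, e@B0, f@B1} | OUT={c@B1, d@B0, e@B0, f@B1}
  B1: | IN={c@B1, d@B0, e@B0, f@B1} | OUT={c@B1, d@B0, e@B0, f@B1}
  B2: | IN={a@B3, b@B3, c@B1, d@B0, d@B2, e@B0, f@B1, f@B2} | OUT={a@B3, b@B3, c@B1, d@B2, e@B0, f@B2}
  B3: | IN={a@B3, b@B3, c@B1, d@B2, e@B0, f@B2} | OUT={a@B3, b@B3, c@B1, d@B2, e@B0, f@B2}
  B4: | IN={a@B3, b@B3, c@B1, d@B2, e@B0, f@B2} | OUT={a@B4, b@B3, c@B1, d@B2, e@B4, f@B2}
  B5: | IN={a@B4, b@B3, c@B1, d@B2, e@B4, f@B2} | OUT={a@B4, b@B3, c@B5, d@B2, e@B4, f@B2}
  B6: | IN={a@B4, b@B3, c@B5, d@B2, e@B4, f@B2} | OUT={a@B4, b@B3, c@B5, d@B2, e@B4, f@B2}

Merge at B4: IN[B4] = OUT[B3] = {a@B3, b@B3, c@B1, d@B2, e@B0, f@B2}
Applying B4's transfer function to that IN value gives OUT[B4] (row B4 above).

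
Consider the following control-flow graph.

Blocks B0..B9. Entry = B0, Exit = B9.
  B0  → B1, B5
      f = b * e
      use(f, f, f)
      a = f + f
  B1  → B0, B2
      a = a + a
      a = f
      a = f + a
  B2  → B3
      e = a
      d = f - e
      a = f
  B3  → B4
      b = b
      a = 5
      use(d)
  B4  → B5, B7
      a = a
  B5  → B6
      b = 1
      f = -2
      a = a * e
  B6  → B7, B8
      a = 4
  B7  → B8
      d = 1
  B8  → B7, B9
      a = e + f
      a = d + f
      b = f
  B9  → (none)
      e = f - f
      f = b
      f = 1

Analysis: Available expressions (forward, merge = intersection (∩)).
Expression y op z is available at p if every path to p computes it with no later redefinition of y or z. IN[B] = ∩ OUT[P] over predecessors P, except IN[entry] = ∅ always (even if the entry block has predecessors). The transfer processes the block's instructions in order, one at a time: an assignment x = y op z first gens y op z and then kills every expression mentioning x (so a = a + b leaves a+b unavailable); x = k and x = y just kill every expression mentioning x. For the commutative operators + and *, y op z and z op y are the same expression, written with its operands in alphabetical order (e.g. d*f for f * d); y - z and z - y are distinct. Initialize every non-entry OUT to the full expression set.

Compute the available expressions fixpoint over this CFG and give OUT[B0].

Per-block solution:
  B0: | IN={} | OUT={b*e, f+f}
  B1: | IN={b*e, f+f} | OUT={b*e, f+f}
  B2: | IN={b*e, f+f} | OUT={f+f, f-e}
  B3: | IN={f+f, f-e} | OUT={f+f, f-e}
  B4: | IN={f+f, f-e} | OUT={f+f, f-e}
  B5: | IN={f+f} | OUT={}
  B6: | IN={} | OUT={}
  B7: | IN={} | OUT={}
  B8: | IN={} | OUT={d+f, e+f}
  B9: | IN={d+f, e+f} | OUT={}

Merge at B0 (entry node, so the boundary value {} is joined with the incoming edge(s)): IN[B0] = {} ∩ OUT[B1] = {}
Applying B0's transfer function to that IN value gives OUT[B0] (row B0 above).

Answer: {b*e, f+f}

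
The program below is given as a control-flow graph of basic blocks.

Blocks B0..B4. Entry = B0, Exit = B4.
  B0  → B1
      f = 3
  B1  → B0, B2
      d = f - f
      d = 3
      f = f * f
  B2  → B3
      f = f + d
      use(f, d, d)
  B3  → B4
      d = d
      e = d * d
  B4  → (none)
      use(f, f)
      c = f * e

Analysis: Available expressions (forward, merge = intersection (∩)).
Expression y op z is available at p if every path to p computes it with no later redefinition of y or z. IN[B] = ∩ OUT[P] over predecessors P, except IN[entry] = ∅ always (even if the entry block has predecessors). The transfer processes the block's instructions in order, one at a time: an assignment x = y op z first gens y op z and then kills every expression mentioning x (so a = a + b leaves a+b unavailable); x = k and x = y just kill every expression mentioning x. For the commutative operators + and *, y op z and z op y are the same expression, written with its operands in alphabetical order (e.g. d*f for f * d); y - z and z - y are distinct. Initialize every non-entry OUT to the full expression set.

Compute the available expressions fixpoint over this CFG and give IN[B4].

Fixpoint table:
  B0: | IN={} | OUT={}
  B1: | IN={} | OUT={}
  B2: | IN={} | OUT={}
  B3: | IN={} | OUT={d*d}
  B4: | IN={d*d} | OUT={d*d, e*f}

Merge at B4: IN[B4] = OUT[B3] = {d*d}

Answer: {d*d}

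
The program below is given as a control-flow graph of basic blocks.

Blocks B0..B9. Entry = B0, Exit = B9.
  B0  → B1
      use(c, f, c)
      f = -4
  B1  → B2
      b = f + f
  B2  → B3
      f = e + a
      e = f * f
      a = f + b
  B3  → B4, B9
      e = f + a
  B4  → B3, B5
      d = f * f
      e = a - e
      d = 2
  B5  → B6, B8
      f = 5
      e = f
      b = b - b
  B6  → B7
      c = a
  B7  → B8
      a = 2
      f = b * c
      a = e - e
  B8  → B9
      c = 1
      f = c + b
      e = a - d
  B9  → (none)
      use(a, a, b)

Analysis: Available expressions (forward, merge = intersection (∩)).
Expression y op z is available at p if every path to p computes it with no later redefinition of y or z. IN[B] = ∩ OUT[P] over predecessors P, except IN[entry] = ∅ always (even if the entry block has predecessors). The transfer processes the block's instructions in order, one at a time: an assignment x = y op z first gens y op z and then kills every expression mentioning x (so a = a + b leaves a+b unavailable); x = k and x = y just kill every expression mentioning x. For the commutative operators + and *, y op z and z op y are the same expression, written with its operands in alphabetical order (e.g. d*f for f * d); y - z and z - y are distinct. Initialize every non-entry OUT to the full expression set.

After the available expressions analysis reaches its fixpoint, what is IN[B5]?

Fixpoint table:
  B0:  IN={}  OUT={}
  B1:  IN={}  OUT={f+f}
  B2:  IN={f+f}  OUT={b+f, f*f}
  B3:  IN={b+f, f*f}  OUT={a+f, b+f, f*f}
  B4:  IN={a+f, b+f, f*f}  OUT={a+f, b+f, f*f}
  B5:  IN={a+f, b+f, f*f}  OUT={}
  B6:  IN={}  OUT={}
  B7:  IN={}  OUT={b*c, e-e}
  B8:  IN={}  OUT={a-d, b+c}
  B9:  IN={}  OUT={}

Merge at B5: IN[B5] = OUT[B4] = {a+f, b+f, f*f}

Answer: {a+f, b+f, f*f}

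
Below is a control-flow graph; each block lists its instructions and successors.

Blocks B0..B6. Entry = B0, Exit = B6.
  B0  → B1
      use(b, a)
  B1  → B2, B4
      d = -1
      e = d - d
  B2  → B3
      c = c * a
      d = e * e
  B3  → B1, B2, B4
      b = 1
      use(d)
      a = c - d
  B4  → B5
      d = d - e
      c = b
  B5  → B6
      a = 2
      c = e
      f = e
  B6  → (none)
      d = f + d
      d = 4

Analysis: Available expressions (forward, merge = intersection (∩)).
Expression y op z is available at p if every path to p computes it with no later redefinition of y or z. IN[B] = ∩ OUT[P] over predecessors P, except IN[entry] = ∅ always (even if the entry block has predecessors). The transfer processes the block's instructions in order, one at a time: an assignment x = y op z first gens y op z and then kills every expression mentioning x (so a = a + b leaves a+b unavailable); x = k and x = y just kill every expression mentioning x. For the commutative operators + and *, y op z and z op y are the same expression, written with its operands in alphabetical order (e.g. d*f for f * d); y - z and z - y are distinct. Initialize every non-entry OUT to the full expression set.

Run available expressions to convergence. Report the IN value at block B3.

Fixpoint table:
  B0: | IN={} | OUT={}
  B1: | IN={} | OUT={d-d}
  B2: | IN={} | OUT={e*e}
  B3: | IN={e*e} | OUT={c-d, e*e}
  B4: | IN={} | OUT={}
  B5: | IN={} | OUT={}
  B6: | IN={} | OUT={}

Merge at B3: IN[B3] = OUT[B2] = {e*e}

Answer: {e*e}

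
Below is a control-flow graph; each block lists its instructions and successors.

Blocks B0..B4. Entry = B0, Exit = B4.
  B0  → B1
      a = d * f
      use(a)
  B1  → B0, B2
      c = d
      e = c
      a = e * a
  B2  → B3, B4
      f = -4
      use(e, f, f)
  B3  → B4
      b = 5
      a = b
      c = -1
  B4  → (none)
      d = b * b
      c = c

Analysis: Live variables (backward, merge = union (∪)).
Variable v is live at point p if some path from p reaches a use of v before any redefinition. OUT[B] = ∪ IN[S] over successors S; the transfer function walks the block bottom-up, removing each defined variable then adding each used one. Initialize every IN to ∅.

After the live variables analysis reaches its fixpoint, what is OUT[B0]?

Answer: {a, b, d, f}

Trace:
Per-block solution:
  B0:  IN={b, d, f}  OUT={a, b, d, f}
  B1:  IN={a, b, d, f}  OUT={b, c, d, e, f}
  B2:  IN={b, c, e}  OUT={b, c}
  B3:  IN={}  OUT={b, c}
  B4:  IN={b, c}  OUT={}

Merge at B0: OUT[B0] = IN[B1] = {a, b, d, f}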